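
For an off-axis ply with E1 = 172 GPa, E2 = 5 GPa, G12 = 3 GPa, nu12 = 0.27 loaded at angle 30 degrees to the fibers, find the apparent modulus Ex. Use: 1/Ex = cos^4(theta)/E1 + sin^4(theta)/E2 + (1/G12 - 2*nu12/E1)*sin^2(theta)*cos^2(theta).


cos^4(30) = 0.5625, sin^4(30) = 0.0625, sin^2(30)*cos^2(30) = 0.1875
1/G12 - 2*nu12/E1 = 1/3 - 2*0.27/172 = 0.330194 GPa^-1
1/Ex = 0.5625/172 + 0.0625/5 + 0.330194*0.1875 = 0.0776817 GPa^-1
Ex = 12.87 GPa

12.87 GPa


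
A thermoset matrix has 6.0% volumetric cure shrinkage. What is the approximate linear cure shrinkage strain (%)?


Linear shrinkage ≈ vol_shrink/3 = 6.0/3 = 2.0%

2.0%


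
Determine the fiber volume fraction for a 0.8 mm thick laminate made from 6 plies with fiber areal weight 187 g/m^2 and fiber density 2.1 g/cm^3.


Vf = n * FAW / (rho_f * h * 1000) = 6 * 187 / (2.1 * 0.8 * 1000) = 0.6679

0.6679


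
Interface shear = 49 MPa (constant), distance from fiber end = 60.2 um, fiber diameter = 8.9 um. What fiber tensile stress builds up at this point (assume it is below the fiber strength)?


Force balance: sigma_f * (pi*d^2/4) = tau * (pi*d) * x  ->  sigma_f = 4 * tau * x / d
sigma_f = 4 * 49 * 60.2 / 8.9 = 1325.8 MPa

1325.8 MPa


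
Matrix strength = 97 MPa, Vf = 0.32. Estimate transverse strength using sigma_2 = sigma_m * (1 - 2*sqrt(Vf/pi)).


factor = 1 - 2*sqrt(0.32/pi) = 0.3617
sigma_2 = 97 * 0.3617 = 35.08 MPa

35.08 MPa


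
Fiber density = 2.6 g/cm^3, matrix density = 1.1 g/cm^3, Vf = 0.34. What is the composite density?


rho_c = rho_f*Vf + rho_m*(1-Vf) = 2.6*0.34 + 1.1*0.66 = 1.61 g/cm^3

1.61 g/cm^3


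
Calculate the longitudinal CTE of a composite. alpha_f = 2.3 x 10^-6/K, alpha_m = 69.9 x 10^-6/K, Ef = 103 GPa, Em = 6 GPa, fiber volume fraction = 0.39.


E1 = Ef*Vf + Em*(1-Vf) = 43.83
alpha_1 = (alpha_f*Ef*Vf + alpha_m*Em*(1-Vf))/E1 = 7.94 x 10^-6/K

7.94 x 10^-6/K


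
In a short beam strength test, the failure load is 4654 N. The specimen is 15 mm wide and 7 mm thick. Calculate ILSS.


ILSS = 3F/(4bh) = 3*4654/(4*15*7) = 33.24 MPa

33.24 MPa


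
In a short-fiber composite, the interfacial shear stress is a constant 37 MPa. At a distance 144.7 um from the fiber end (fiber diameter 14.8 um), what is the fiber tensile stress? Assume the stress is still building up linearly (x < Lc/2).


Force balance: sigma_f * (pi*d^2/4) = tau * (pi*d) * x  ->  sigma_f = 4 * tau * x / d
sigma_f = 4 * 37 * 144.7 / 14.8 = 1447.0 MPa

1447.0 MPa


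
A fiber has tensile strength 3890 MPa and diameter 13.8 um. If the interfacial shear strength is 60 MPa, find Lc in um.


Lc = sigma_f * d / (2 * tau_i) = 3890 * 13.8 / (2 * 60) = 447.4 um

447.4 um


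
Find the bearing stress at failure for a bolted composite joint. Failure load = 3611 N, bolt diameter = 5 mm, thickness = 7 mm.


sigma_br = F/(d*h) = 3611/(5*7) = 103.2 MPa

103.2 MPa


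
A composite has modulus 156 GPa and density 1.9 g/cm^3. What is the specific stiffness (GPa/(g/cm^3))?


Specific stiffness = E/rho = 156/1.9 = 82.1 GPa/(g/cm^3)

82.1 GPa/(g/cm^3)


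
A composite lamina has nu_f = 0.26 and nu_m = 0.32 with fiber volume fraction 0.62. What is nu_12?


nu_12 = nu_f*Vf + nu_m*(1-Vf) = 0.26*0.62 + 0.32*0.38 = 0.2828

0.2828


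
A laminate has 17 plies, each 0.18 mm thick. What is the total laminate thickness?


h = n * t_ply = 17 * 0.18 = 3.06 mm

3.06 mm


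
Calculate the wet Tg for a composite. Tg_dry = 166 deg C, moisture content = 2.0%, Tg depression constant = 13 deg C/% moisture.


Tg_wet = Tg_dry - k*moisture = 166 - 13*2.0 = 140.0 deg C

140.0 deg C


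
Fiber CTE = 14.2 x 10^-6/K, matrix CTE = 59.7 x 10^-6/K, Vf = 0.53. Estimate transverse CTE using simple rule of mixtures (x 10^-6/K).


alpha_2 = alpha_f*Vf + alpha_m*(1-Vf) = 14.2*0.53 + 59.7*0.47 = 35.6 x 10^-6/K

35.6 x 10^-6/K


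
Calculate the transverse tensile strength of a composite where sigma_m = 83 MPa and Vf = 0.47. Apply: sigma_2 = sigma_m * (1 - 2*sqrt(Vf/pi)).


factor = 1 - 2*sqrt(0.47/pi) = 0.2264
sigma_2 = 83 * 0.2264 = 18.79 MPa

18.79 MPa


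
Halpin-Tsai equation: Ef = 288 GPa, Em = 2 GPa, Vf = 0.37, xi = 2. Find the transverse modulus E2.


eta = (Ef/Em - 1)/(Ef/Em + xi) = (144.0 - 1)/(144.0 + 2) = 0.9795
E2 = Em*(1+xi*eta*Vf)/(1-eta*Vf) = 5.41 GPa

5.41 GPa


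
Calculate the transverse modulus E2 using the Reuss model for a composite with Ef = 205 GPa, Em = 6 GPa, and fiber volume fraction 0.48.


1/E2 = Vf/Ef + (1-Vf)/Em = 0.48/205 + 0.52/6
E2 = 11.23 GPa

11.23 GPa


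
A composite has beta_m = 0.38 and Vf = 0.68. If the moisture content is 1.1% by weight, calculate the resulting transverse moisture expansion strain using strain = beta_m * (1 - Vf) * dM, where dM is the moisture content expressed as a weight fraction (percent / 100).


dM = 1.1/100 = 0.011
strain = beta_m * (1-Vf) * dM = 0.38 * 0.32 * 0.011 = 0.0013376

0.0013376


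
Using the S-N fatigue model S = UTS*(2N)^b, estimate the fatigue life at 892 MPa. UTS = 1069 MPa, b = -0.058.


N = 0.5 * (S/UTS)^(1/b) = 0.5 * (892/1069)^(1/-0.058) = 11.3335 cycles

11.3335 cycles


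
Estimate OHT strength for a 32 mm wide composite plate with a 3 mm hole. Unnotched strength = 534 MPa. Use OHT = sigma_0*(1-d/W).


OHT = sigma_0*(1-d/W) = 534*(1-3/32) = 483.9 MPa

483.9 MPa


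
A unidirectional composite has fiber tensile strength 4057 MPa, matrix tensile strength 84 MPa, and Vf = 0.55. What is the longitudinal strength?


sigma_1 = sigma_f*Vf + sigma_m*(1-Vf) = 4057*0.55 + 84*0.45 = 2269.2 MPa

2269.2 MPa


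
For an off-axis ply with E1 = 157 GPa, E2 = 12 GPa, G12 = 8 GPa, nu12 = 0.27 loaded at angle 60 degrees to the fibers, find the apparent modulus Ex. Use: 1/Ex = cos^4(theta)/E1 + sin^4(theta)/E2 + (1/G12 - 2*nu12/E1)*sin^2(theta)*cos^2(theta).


cos^4(60) = 0.0625, sin^4(60) = 0.5625, sin^2(60)*cos^2(60) = 0.1875
1/G12 - 2*nu12/E1 = 1/8 - 2*0.27/157 = 0.121561 GPa^-1
1/Ex = 0.0625/157 + 0.5625/12 + 0.121561*0.1875 = 0.0700657 GPa^-1
Ex = 14.27 GPa

14.27 GPa


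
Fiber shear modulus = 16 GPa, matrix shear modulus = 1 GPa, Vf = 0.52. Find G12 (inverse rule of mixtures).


1/G12 = Vf/Gf + (1-Vf)/Gm = 0.52/16 + 0.48/1
G12 = 1.95 GPa

1.95 GPa


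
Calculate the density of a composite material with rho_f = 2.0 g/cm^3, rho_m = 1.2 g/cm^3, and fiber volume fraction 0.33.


rho_c = rho_f*Vf + rho_m*(1-Vf) = 2.0*0.33 + 1.2*0.67 = 1.464 g/cm^3

1.464 g/cm^3


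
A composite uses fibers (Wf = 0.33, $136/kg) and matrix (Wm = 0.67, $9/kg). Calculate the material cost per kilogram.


Cost = cost_f*Wf + cost_m*Wm = 136*0.33 + 9*0.67 = $50.91/kg

$50.91/kg


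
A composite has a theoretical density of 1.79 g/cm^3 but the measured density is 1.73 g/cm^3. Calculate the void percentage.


Void% = (rho_theo - rho_actual)/rho_theo * 100 = (1.79 - 1.73)/1.79 * 100 = 3.35%

3.35%


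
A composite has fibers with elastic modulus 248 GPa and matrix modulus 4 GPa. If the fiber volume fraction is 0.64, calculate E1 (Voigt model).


E1 = Ef*Vf + Em*(1-Vf) = 248*0.64 + 4*0.36 = 160.16 GPa

160.16 GPa


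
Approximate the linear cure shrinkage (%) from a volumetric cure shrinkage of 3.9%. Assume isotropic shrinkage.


Linear shrinkage ≈ vol_shrink/3 = 3.9/3 = 1.3%

1.3%


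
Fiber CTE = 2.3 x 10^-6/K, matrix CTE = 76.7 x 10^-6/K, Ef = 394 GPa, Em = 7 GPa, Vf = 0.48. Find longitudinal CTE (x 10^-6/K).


E1 = Ef*Vf + Em*(1-Vf) = 192.76
alpha_1 = (alpha_f*Ef*Vf + alpha_m*Em*(1-Vf))/E1 = 3.7 x 10^-6/K

3.7 x 10^-6/K


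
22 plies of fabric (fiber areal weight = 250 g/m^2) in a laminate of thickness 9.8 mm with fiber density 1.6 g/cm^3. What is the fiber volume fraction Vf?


Vf = n * FAW / (rho_f * h * 1000) = 22 * 250 / (1.6 * 9.8 * 1000) = 0.3508

0.3508


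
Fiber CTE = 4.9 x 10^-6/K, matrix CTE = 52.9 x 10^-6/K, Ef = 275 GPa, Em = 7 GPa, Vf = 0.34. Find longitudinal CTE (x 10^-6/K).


E1 = Ef*Vf + Em*(1-Vf) = 98.12
alpha_1 = (alpha_f*Ef*Vf + alpha_m*Em*(1-Vf))/E1 = 7.16 x 10^-6/K

7.16 x 10^-6/K


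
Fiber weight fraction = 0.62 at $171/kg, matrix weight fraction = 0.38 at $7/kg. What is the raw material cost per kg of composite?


Cost = cost_f*Wf + cost_m*Wm = 171*0.62 + 7*0.38 = $108.68/kg

$108.68/kg


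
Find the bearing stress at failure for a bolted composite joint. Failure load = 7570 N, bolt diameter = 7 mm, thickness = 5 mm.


sigma_br = F/(d*h) = 7570/(7*5) = 216.3 MPa

216.3 MPa


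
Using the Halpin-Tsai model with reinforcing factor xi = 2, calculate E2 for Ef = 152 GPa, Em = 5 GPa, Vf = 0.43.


eta = (Ef/Em - 1)/(Ef/Em + xi) = (30.4 - 1)/(30.4 + 2) = 0.9074
E2 = Em*(1+xi*eta*Vf)/(1-eta*Vf) = 14.6 GPa

14.6 GPa


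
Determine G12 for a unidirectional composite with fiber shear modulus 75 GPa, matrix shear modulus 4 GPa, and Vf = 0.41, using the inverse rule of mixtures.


1/G12 = Vf/Gf + (1-Vf)/Gm = 0.41/75 + 0.59/4
G12 = 6.54 GPa

6.54 GPa


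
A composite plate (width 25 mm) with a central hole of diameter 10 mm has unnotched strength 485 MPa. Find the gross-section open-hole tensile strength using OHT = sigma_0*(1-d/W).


OHT = sigma_0*(1-d/W) = 485*(1-10/25) = 291.0 MPa

291.0 MPa


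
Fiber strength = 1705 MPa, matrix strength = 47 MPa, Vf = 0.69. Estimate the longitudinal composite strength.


sigma_1 = sigma_f*Vf + sigma_m*(1-Vf) = 1705*0.69 + 47*0.31 = 1191.0 MPa

1191.0 MPa


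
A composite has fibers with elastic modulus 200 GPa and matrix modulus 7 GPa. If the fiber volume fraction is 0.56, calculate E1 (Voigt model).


E1 = Ef*Vf + Em*(1-Vf) = 200*0.56 + 7*0.44 = 115.08 GPa

115.08 GPa


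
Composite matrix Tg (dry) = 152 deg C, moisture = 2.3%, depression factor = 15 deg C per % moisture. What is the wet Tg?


Tg_wet = Tg_dry - k*moisture = 152 - 15*2.3 = 117.5 deg C

117.5 deg C


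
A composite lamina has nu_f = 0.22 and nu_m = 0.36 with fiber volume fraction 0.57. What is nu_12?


nu_12 = nu_f*Vf + nu_m*(1-Vf) = 0.22*0.57 + 0.36*0.43 = 0.2802

0.2802


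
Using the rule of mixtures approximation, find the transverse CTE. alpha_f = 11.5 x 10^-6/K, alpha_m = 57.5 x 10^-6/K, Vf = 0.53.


alpha_2 = alpha_f*Vf + alpha_m*(1-Vf) = 11.5*0.53 + 57.5*0.47 = 33.1 x 10^-6/K

33.1 x 10^-6/K


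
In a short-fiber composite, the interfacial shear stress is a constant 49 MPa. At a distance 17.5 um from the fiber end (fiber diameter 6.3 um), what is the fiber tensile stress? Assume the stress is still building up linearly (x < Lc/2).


Force balance: sigma_f * (pi*d^2/4) = tau * (pi*d) * x  ->  sigma_f = 4 * tau * x / d
sigma_f = 4 * 49 * 17.5 / 6.3 = 544.4 MPa

544.4 MPa


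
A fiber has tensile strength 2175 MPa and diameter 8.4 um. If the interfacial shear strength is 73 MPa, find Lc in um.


Lc = sigma_f * d / (2 * tau_i) = 2175 * 8.4 / (2 * 73) = 125.1 um

125.1 um


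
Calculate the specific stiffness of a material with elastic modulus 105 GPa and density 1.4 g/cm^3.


Specific stiffness = E/rho = 105/1.4 = 75.0 GPa/(g/cm^3)

75.0 GPa/(g/cm^3)


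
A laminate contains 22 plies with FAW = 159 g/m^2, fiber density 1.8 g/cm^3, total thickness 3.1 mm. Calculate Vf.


Vf = n * FAW / (rho_f * h * 1000) = 22 * 159 / (1.8 * 3.1 * 1000) = 0.6269

0.6269


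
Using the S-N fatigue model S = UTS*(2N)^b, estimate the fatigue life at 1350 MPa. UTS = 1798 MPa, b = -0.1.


N = 0.5 * (S/UTS)^(1/b) = 0.5 * (1350/1798)^(1/-0.1) = 8.7807 cycles

8.7807 cycles


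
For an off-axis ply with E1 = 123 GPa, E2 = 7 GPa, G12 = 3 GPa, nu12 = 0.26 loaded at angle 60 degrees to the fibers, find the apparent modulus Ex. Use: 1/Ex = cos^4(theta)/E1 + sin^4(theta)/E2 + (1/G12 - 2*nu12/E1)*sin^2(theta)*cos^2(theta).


cos^4(60) = 0.0625, sin^4(60) = 0.5625, sin^2(60)*cos^2(60) = 0.1875
1/G12 - 2*nu12/E1 = 1/3 - 2*0.26/123 = 0.329106 GPa^-1
1/Ex = 0.0625/123 + 0.5625/7 + 0.329106*0.1875 = 0.1425726 GPa^-1
Ex = 7.01 GPa

7.01 GPa


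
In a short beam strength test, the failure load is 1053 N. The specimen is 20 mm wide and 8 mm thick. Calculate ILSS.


ILSS = 3F/(4bh) = 3*1053/(4*20*8) = 4.94 MPa

4.94 MPa


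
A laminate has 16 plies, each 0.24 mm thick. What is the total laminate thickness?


h = n * t_ply = 16 * 0.24 = 3.84 mm

3.84 mm


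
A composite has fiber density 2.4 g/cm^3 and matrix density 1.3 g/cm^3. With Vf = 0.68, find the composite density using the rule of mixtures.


rho_c = rho_f*Vf + rho_m*(1-Vf) = 2.4*0.68 + 1.3*0.32 = 2.048 g/cm^3

2.048 g/cm^3


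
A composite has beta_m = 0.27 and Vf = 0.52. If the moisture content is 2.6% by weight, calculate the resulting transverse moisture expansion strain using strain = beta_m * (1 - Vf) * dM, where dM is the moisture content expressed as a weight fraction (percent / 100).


dM = 2.6/100 = 0.026
strain = beta_m * (1-Vf) * dM = 0.27 * 0.48 * 0.026 = 0.0033696

0.0033696


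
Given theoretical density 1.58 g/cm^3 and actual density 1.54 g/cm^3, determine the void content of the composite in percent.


Void% = (rho_theo - rho_actual)/rho_theo * 100 = (1.58 - 1.54)/1.58 * 100 = 2.53%

2.53%


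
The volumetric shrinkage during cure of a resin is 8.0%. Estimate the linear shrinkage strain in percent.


Linear shrinkage ≈ vol_shrink/3 = 8.0/3 = 2.667%

2.667%


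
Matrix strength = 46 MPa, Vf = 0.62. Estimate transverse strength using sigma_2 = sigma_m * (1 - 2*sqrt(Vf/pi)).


factor = 1 - 2*sqrt(0.62/pi) = 0.1115
sigma_2 = 46 * 0.1115 = 5.13 MPa

5.13 MPa


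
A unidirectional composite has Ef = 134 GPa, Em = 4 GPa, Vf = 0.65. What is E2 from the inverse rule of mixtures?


1/E2 = Vf/Ef + (1-Vf)/Em = 0.65/134 + 0.35/4
E2 = 10.83 GPa

10.83 GPa


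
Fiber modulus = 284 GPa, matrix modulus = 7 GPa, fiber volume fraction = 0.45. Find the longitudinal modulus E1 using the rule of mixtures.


E1 = Ef*Vf + Em*(1-Vf) = 284*0.45 + 7*0.55 = 131.65 GPa

131.65 GPa


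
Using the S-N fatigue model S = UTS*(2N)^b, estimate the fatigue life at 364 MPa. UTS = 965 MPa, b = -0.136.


N = 0.5 * (S/UTS)^(1/b) = 0.5 * (364/965)^(1/-0.136) = 649.2261 cycles

649.2261 cycles


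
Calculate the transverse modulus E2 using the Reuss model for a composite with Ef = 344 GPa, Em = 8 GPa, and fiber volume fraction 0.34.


1/E2 = Vf/Ef + (1-Vf)/Em = 0.34/344 + 0.66/8
E2 = 11.98 GPa

11.98 GPa


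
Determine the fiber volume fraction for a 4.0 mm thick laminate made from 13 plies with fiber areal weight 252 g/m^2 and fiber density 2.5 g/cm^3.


Vf = n * FAW / (rho_f * h * 1000) = 13 * 252 / (2.5 * 4.0 * 1000) = 0.3276

0.3276


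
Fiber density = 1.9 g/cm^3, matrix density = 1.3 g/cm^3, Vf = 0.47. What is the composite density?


rho_c = rho_f*Vf + rho_m*(1-Vf) = 1.9*0.47 + 1.3*0.53 = 1.582 g/cm^3

1.582 g/cm^3


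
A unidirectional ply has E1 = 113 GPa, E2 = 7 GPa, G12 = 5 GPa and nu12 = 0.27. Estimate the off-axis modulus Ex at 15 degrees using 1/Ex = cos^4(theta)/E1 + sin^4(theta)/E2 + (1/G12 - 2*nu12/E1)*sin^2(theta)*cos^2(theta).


cos^4(15) = 0.870513, sin^4(15) = 0.004487, sin^2(15)*cos^2(15) = 0.0625
1/G12 - 2*nu12/E1 = 1/5 - 2*0.27/113 = 0.195221 GPa^-1
1/Ex = 0.870513/113 + 0.004487/7 + 0.195221*0.0625 = 0.020546 GPa^-1
Ex = 48.67 GPa

48.67 GPa


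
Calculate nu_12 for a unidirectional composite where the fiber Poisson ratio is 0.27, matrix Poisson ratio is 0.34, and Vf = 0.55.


nu_12 = nu_f*Vf + nu_m*(1-Vf) = 0.27*0.55 + 0.34*0.45 = 0.3015

0.3015


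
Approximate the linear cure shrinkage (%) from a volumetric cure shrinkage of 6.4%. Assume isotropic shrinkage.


Linear shrinkage ≈ vol_shrink/3 = 6.4/3 = 2.133%

2.133%


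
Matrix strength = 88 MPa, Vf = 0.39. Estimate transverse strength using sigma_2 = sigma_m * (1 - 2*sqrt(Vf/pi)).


factor = 1 - 2*sqrt(0.39/pi) = 0.2953
sigma_2 = 88 * 0.2953 = 25.99 MPa

25.99 MPa


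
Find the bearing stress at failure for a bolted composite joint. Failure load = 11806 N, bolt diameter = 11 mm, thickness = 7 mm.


sigma_br = F/(d*h) = 11806/(11*7) = 153.3 MPa

153.3 MPa


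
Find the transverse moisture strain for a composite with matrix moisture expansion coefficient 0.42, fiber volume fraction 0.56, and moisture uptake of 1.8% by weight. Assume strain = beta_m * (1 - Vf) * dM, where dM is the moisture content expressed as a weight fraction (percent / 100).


dM = 1.8/100 = 0.018
strain = beta_m * (1-Vf) * dM = 0.42 * 0.44 * 0.018 = 0.0033264

0.0033264


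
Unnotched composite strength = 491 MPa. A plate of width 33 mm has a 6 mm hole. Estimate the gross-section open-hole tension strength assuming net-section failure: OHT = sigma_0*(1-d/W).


OHT = sigma_0*(1-d/W) = 491*(1-6/33) = 401.7 MPa

401.7 MPa


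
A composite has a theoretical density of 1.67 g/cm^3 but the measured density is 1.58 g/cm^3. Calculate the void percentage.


Void% = (rho_theo - rho_actual)/rho_theo * 100 = (1.67 - 1.58)/1.67 * 100 = 5.39%

5.39%


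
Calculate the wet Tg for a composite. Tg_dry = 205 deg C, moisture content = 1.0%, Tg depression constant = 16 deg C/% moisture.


Tg_wet = Tg_dry - k*moisture = 205 - 16*1.0 = 189.0 deg C

189.0 deg C


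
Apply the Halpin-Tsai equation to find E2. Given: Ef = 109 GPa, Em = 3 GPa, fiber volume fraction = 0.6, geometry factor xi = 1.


eta = (Ef/Em - 1)/(Ef/Em + xi) = (36.3333 - 1)/(36.3333 + 1) = 0.9464
E2 = Em*(1+xi*eta*Vf)/(1-eta*Vf) = 10.88 GPa

10.88 GPa


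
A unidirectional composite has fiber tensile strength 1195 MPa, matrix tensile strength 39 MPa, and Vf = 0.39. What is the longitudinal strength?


sigma_1 = sigma_f*Vf + sigma_m*(1-Vf) = 1195*0.39 + 39*0.61 = 489.8 MPa

489.8 MPa


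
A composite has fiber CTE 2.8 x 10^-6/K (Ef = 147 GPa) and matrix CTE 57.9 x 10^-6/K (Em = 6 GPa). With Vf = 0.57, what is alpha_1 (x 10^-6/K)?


E1 = Ef*Vf + Em*(1-Vf) = 86.37
alpha_1 = (alpha_f*Ef*Vf + alpha_m*Em*(1-Vf))/E1 = 4.45 x 10^-6/K

4.45 x 10^-6/K


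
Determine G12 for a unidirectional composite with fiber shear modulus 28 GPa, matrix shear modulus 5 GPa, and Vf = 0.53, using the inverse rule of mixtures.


1/G12 = Vf/Gf + (1-Vf)/Gm = 0.53/28 + 0.47/5
G12 = 8.86 GPa

8.86 GPa


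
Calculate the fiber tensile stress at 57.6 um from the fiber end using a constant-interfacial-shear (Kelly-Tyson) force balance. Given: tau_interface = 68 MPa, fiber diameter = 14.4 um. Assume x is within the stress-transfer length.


Force balance: sigma_f * (pi*d^2/4) = tau * (pi*d) * x  ->  sigma_f = 4 * tau * x / d
sigma_f = 4 * 68 * 57.6 / 14.4 = 1088.0 MPa

1088.0 MPa


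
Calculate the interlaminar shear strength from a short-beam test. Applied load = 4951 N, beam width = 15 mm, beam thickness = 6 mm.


ILSS = 3F/(4bh) = 3*4951/(4*15*6) = 41.26 MPa

41.26 MPa


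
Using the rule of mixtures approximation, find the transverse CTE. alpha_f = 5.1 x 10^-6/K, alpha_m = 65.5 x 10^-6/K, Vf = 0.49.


alpha_2 = alpha_f*Vf + alpha_m*(1-Vf) = 5.1*0.49 + 65.5*0.51 = 35.9 x 10^-6/K

35.9 x 10^-6/K


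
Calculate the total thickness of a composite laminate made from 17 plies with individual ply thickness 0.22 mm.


h = n * t_ply = 17 * 0.22 = 3.74 mm

3.74 mm


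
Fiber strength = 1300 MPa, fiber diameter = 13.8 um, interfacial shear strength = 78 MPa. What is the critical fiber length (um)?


Lc = sigma_f * d / (2 * tau_i) = 1300 * 13.8 / (2 * 78) = 115.0 um

115.0 um


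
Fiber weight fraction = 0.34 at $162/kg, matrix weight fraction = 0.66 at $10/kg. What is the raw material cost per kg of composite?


Cost = cost_f*Wf + cost_m*Wm = 162*0.34 + 10*0.66 = $61.68/kg

$61.68/kg


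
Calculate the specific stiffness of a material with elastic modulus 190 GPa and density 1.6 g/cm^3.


Specific stiffness = E/rho = 190/1.6 = 118.8 GPa/(g/cm^3)

118.8 GPa/(g/cm^3)


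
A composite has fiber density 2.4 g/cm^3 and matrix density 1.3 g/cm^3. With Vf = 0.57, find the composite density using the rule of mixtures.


rho_c = rho_f*Vf + rho_m*(1-Vf) = 2.4*0.57 + 1.3*0.43 = 1.927 g/cm^3

1.927 g/cm^3


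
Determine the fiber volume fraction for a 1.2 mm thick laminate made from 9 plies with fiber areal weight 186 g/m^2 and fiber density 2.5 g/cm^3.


Vf = n * FAW / (rho_f * h * 1000) = 9 * 186 / (2.5 * 1.2 * 1000) = 0.558

0.558


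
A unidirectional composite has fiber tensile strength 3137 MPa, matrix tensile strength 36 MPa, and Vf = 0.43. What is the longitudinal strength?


sigma_1 = sigma_f*Vf + sigma_m*(1-Vf) = 3137*0.43 + 36*0.57 = 1369.4 MPa

1369.4 MPa


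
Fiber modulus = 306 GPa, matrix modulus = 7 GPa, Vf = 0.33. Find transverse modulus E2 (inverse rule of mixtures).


1/E2 = Vf/Ef + (1-Vf)/Em = 0.33/306 + 0.67/7
E2 = 10.33 GPa

10.33 GPa


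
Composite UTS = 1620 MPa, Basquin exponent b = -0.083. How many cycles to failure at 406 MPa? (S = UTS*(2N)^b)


N = 0.5 * (S/UTS)^(1/b) = 0.5 * (406/1620)^(1/-0.083) = 8.7056e+06 cycles

8.7056e+06 cycles


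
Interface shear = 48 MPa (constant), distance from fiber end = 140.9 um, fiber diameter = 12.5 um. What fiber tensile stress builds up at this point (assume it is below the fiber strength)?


Force balance: sigma_f * (pi*d^2/4) = tau * (pi*d) * x  ->  sigma_f = 4 * tau * x / d
sigma_f = 4 * 48 * 140.9 / 12.5 = 2164.2 MPa

2164.2 MPa


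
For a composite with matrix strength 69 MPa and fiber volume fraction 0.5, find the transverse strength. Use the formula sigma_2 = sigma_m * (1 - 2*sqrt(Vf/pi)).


factor = 1 - 2*sqrt(0.5/pi) = 0.2021
sigma_2 = 69 * 0.2021 = 13.95 MPa

13.95 MPa


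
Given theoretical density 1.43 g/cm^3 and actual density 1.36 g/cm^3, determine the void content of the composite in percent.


Void% = (rho_theo - rho_actual)/rho_theo * 100 = (1.43 - 1.36)/1.43 * 100 = 4.9%

4.9%


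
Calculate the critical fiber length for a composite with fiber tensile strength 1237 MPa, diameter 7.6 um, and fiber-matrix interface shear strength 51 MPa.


Lc = sigma_f * d / (2 * tau_i) = 1237 * 7.6 / (2 * 51) = 92.2 um

92.2 um


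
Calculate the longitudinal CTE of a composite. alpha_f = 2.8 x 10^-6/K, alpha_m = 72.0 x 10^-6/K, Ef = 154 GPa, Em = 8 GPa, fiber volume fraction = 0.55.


E1 = Ef*Vf + Em*(1-Vf) = 88.3
alpha_1 = (alpha_f*Ef*Vf + alpha_m*Em*(1-Vf))/E1 = 5.62 x 10^-6/K

5.62 x 10^-6/K


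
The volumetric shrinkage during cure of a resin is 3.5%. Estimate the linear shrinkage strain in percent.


Linear shrinkage ≈ vol_shrink/3 = 3.5/3 = 1.167%

1.167%


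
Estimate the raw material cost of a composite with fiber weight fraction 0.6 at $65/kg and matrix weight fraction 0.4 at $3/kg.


Cost = cost_f*Wf + cost_m*Wm = 65*0.6 + 3*0.4 = $40.2/kg

$40.2/kg


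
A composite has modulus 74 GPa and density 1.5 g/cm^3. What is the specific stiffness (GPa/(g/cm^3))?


Specific stiffness = E/rho = 74/1.5 = 49.3 GPa/(g/cm^3)

49.3 GPa/(g/cm^3)


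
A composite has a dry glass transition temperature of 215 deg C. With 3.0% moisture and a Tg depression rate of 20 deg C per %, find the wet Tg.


Tg_wet = Tg_dry - k*moisture = 215 - 20*3.0 = 155.0 deg C

155.0 deg C


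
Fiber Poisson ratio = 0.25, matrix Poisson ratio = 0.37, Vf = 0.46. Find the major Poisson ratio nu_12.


nu_12 = nu_f*Vf + nu_m*(1-Vf) = 0.25*0.46 + 0.37*0.54 = 0.3148

0.3148


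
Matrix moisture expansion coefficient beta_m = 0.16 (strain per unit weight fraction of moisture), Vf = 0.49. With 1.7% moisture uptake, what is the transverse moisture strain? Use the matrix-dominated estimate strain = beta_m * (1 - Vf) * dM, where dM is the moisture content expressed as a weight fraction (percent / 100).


dM = 1.7/100 = 0.017
strain = beta_m * (1-Vf) * dM = 0.16 * 0.51 * 0.017 = 0.0013872

0.0013872


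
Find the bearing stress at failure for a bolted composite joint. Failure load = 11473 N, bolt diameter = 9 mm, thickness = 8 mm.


sigma_br = F/(d*h) = 11473/(9*8) = 159.3 MPa

159.3 MPa


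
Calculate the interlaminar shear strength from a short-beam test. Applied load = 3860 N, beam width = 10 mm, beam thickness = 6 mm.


ILSS = 3F/(4bh) = 3*3860/(4*10*6) = 48.25 MPa

48.25 MPa


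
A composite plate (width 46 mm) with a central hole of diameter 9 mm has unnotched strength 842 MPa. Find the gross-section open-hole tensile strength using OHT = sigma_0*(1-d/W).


OHT = sigma_0*(1-d/W) = 842*(1-9/46) = 677.3 MPa

677.3 MPa


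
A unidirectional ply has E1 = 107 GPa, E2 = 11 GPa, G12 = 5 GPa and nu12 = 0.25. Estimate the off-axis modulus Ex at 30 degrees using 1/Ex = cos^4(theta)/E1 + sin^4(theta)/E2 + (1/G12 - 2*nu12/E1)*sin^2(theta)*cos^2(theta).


cos^4(30) = 0.5625, sin^4(30) = 0.0625, sin^2(30)*cos^2(30) = 0.1875
1/G12 - 2*nu12/E1 = 1/5 - 2*0.25/107 = 0.195327 GPa^-1
1/Ex = 0.5625/107 + 0.0625/11 + 0.195327*0.1875 = 0.0475627 GPa^-1
Ex = 21.02 GPa

21.02 GPa


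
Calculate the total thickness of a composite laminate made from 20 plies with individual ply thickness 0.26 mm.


h = n * t_ply = 20 * 0.26 = 5.2 mm

5.2 mm


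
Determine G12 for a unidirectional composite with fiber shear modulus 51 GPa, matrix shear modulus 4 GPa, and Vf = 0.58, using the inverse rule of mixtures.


1/G12 = Vf/Gf + (1-Vf)/Gm = 0.58/51 + 0.42/4
G12 = 8.59 GPa

8.59 GPa


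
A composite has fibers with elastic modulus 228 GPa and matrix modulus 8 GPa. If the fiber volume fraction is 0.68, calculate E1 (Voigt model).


E1 = Ef*Vf + Em*(1-Vf) = 228*0.68 + 8*0.32 = 157.6 GPa

157.6 GPa


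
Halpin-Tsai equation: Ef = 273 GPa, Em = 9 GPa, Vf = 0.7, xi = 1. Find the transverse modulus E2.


eta = (Ef/Em - 1)/(Ef/Em + xi) = (30.3333 - 1)/(30.3333 + 1) = 0.9362
E2 = Em*(1+xi*eta*Vf)/(1-eta*Vf) = 43.22 GPa

43.22 GPa


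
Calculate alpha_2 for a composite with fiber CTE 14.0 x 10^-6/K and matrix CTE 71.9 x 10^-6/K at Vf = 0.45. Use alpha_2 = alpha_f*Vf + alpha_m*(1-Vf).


alpha_2 = alpha_f*Vf + alpha_m*(1-Vf) = 14.0*0.45 + 71.9*0.55 = 45.8 x 10^-6/K

45.8 x 10^-6/K


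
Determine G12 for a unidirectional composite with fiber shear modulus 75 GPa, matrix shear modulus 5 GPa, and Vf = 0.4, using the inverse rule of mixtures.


1/G12 = Vf/Gf + (1-Vf)/Gm = 0.4/75 + 0.6/5
G12 = 7.98 GPa

7.98 GPa


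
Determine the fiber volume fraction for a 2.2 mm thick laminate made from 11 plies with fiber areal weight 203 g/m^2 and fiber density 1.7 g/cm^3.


Vf = n * FAW / (rho_f * h * 1000) = 11 * 203 / (1.7 * 2.2 * 1000) = 0.5971

0.5971


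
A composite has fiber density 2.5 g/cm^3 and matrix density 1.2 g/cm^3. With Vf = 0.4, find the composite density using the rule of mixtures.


rho_c = rho_f*Vf + rho_m*(1-Vf) = 2.5*0.4 + 1.2*0.6 = 1.72 g/cm^3

1.72 g/cm^3


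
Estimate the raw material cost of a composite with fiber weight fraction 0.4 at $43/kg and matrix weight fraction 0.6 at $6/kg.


Cost = cost_f*Wf + cost_m*Wm = 43*0.4 + 6*0.6 = $20.8/kg

$20.8/kg


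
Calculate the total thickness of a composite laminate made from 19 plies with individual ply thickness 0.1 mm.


h = n * t_ply = 19 * 0.1 = 1.9 mm

1.9 mm


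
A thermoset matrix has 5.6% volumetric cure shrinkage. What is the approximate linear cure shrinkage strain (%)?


Linear shrinkage ≈ vol_shrink/3 = 5.6/3 = 1.867%

1.867%


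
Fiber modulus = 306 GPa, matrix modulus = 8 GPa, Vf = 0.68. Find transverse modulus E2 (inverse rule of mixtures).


1/E2 = Vf/Ef + (1-Vf)/Em = 0.68/306 + 0.32/8
E2 = 23.68 GPa

23.68 GPa


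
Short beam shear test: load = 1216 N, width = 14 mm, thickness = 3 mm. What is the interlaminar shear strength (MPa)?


ILSS = 3F/(4bh) = 3*1216/(4*14*3) = 21.71 MPa

21.71 MPa


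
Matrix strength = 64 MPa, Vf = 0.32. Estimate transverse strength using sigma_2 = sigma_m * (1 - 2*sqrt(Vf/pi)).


factor = 1 - 2*sqrt(0.32/pi) = 0.3617
sigma_2 = 64 * 0.3617 = 23.15 MPa

23.15 MPa


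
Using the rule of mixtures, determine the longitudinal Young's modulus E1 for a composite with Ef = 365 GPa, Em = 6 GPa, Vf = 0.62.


E1 = Ef*Vf + Em*(1-Vf) = 365*0.62 + 6*0.38 = 228.58 GPa

228.58 GPa


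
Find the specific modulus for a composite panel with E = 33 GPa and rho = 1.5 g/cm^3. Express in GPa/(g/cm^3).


Specific stiffness = E/rho = 33/1.5 = 22.0 GPa/(g/cm^3)

22.0 GPa/(g/cm^3)


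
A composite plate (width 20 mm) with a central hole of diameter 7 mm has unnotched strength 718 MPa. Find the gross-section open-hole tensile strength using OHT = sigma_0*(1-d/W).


OHT = sigma_0*(1-d/W) = 718*(1-7/20) = 466.7 MPa

466.7 MPa


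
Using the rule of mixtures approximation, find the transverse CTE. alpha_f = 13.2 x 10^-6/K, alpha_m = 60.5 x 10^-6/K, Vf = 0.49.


alpha_2 = alpha_f*Vf + alpha_m*(1-Vf) = 13.2*0.49 + 60.5*0.51 = 37.3 x 10^-6/K

37.3 x 10^-6/K


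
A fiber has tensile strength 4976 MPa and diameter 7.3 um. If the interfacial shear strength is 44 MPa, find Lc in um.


Lc = sigma_f * d / (2 * tau_i) = 4976 * 7.3 / (2 * 44) = 412.8 um

412.8 um


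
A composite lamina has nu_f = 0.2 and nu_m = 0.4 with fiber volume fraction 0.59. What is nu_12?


nu_12 = nu_f*Vf + nu_m*(1-Vf) = 0.2*0.59 + 0.4*0.41 = 0.282

0.282


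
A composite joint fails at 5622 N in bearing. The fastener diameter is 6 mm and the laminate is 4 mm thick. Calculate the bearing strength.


sigma_br = F/(d*h) = 5622/(6*4) = 234.3 MPa

234.3 MPa


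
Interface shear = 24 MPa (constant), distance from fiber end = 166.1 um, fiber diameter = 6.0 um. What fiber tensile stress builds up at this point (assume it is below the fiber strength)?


Force balance: sigma_f * (pi*d^2/4) = tau * (pi*d) * x  ->  sigma_f = 4 * tau * x / d
sigma_f = 4 * 24 * 166.1 / 6.0 = 2657.6 MPa

2657.6 MPa


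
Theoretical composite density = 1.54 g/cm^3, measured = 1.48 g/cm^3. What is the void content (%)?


Void% = (rho_theo - rho_actual)/rho_theo * 100 = (1.54 - 1.48)/1.54 * 100 = 3.9%

3.9%


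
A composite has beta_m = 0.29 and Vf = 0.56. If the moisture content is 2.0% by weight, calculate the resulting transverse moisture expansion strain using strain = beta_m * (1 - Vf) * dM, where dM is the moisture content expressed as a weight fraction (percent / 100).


dM = 2.0/100 = 0.02
strain = beta_m * (1-Vf) * dM = 0.29 * 0.44 * 0.02 = 0.002552

0.002552


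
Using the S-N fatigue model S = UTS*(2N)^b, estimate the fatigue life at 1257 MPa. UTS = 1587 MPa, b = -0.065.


N = 0.5 * (S/UTS)^(1/b) = 0.5 * (1257/1587)^(1/-0.065) = 18.0524 cycles

18.0524 cycles


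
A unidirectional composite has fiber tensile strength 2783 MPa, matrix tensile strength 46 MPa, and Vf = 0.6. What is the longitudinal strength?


sigma_1 = sigma_f*Vf + sigma_m*(1-Vf) = 2783*0.6 + 46*0.4 = 1688.2 MPa

1688.2 MPa


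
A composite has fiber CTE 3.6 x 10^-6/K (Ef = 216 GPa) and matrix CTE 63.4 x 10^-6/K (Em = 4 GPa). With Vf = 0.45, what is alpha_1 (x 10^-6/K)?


E1 = Ef*Vf + Em*(1-Vf) = 99.4
alpha_1 = (alpha_f*Ef*Vf + alpha_m*Em*(1-Vf))/E1 = 4.92 x 10^-6/K

4.92 x 10^-6/K


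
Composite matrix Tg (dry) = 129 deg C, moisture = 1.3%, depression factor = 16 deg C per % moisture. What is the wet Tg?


Tg_wet = Tg_dry - k*moisture = 129 - 16*1.3 = 108.2 deg C

108.2 deg C


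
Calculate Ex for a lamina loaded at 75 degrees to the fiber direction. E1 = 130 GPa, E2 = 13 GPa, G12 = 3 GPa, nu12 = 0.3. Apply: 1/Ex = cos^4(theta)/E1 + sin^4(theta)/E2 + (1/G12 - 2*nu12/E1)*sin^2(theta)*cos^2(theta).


cos^4(75) = 0.004487, sin^4(75) = 0.870513, sin^2(75)*cos^2(75) = 0.0625
1/G12 - 2*nu12/E1 = 1/3 - 2*0.3/130 = 0.328718 GPa^-1
1/Ex = 0.004487/130 + 0.870513/13 + 0.328718*0.0625 = 0.0875419 GPa^-1
Ex = 11.42 GPa

11.42 GPa


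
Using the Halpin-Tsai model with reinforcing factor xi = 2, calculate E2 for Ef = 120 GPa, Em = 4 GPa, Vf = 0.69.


eta = (Ef/Em - 1)/(Ef/Em + xi) = (30.0 - 1)/(30.0 + 2) = 0.9063
E2 = Em*(1+xi*eta*Vf)/(1-eta*Vf) = 24.03 GPa

24.03 GPa


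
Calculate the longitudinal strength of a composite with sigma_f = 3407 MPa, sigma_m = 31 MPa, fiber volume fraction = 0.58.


sigma_1 = sigma_f*Vf + sigma_m*(1-Vf) = 3407*0.58 + 31*0.42 = 1989.1 MPa

1989.1 MPa


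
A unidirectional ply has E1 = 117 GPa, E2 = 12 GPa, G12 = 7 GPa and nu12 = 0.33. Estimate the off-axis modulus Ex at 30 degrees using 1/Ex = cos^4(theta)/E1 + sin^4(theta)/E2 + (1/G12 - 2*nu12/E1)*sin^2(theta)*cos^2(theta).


cos^4(30) = 0.5625, sin^4(30) = 0.0625, sin^2(30)*cos^2(30) = 0.1875
1/G12 - 2*nu12/E1 = 1/7 - 2*0.33/117 = 0.137216 GPa^-1
1/Ex = 0.5625/117 + 0.0625/12 + 0.137216*0.1875 = 0.035744 GPa^-1
Ex = 27.98 GPa

27.98 GPa


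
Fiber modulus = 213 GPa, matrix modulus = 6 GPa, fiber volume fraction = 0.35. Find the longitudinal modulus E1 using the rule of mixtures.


E1 = Ef*Vf + Em*(1-Vf) = 213*0.35 + 6*0.65 = 78.45 GPa

78.45 GPa


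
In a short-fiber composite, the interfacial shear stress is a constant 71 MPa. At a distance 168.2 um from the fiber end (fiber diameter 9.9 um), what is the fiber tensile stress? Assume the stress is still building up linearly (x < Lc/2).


Force balance: sigma_f * (pi*d^2/4) = tau * (pi*d) * x  ->  sigma_f = 4 * tau * x / d
sigma_f = 4 * 71 * 168.2 / 9.9 = 4825.1 MPa

4825.1 MPa


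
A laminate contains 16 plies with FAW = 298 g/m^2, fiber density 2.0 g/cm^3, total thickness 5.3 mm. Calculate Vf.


Vf = n * FAW / (rho_f * h * 1000) = 16 * 298 / (2.0 * 5.3 * 1000) = 0.4498

0.4498


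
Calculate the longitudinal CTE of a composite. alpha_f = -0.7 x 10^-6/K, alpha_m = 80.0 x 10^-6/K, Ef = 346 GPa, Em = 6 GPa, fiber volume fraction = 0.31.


E1 = Ef*Vf + Em*(1-Vf) = 111.4
alpha_1 = (alpha_f*Ef*Vf + alpha_m*Em*(1-Vf))/E1 = 2.3 x 10^-6/K

2.3 x 10^-6/K


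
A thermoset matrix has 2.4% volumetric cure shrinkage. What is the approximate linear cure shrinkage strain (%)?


Linear shrinkage ≈ vol_shrink/3 = 2.4/3 = 0.8%

0.8%


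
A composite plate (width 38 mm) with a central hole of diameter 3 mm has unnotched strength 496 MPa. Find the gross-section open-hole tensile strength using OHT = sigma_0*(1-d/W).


OHT = sigma_0*(1-d/W) = 496*(1-3/38) = 456.8 MPa

456.8 MPa


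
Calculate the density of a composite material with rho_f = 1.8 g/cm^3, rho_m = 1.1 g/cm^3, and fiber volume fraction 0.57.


rho_c = rho_f*Vf + rho_m*(1-Vf) = 1.8*0.57 + 1.1*0.43 = 1.499 g/cm^3

1.499 g/cm^3


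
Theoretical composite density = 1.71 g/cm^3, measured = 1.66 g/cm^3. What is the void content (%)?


Void% = (rho_theo - rho_actual)/rho_theo * 100 = (1.71 - 1.66)/1.71 * 100 = 2.92%

2.92%


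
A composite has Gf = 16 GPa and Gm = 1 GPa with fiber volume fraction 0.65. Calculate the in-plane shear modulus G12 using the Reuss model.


1/G12 = Vf/Gf + (1-Vf)/Gm = 0.65/16 + 0.35/1
G12 = 2.56 GPa

2.56 GPa


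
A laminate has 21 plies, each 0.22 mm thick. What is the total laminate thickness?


h = n * t_ply = 21 * 0.22 = 4.62 mm

4.62 mm


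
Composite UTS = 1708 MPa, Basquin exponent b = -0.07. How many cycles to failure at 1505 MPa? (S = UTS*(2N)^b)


N = 0.5 * (S/UTS)^(1/b) = 0.5 * (1505/1708)^(1/-0.07) = 3.0478 cycles

3.0478 cycles


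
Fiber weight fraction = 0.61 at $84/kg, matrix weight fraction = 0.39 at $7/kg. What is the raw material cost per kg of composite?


Cost = cost_f*Wf + cost_m*Wm = 84*0.61 + 7*0.39 = $53.97/kg

$53.97/kg


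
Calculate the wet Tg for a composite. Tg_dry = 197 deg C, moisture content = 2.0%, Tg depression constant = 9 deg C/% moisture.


Tg_wet = Tg_dry - k*moisture = 197 - 9*2.0 = 179.0 deg C

179.0 deg C


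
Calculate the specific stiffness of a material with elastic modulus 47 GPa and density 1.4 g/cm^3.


Specific stiffness = E/rho = 47/1.4 = 33.6 GPa/(g/cm^3)

33.6 GPa/(g/cm^3)


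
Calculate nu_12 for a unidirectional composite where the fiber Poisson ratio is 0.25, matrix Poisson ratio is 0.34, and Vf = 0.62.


nu_12 = nu_f*Vf + nu_m*(1-Vf) = 0.25*0.62 + 0.34*0.38 = 0.2842

0.2842


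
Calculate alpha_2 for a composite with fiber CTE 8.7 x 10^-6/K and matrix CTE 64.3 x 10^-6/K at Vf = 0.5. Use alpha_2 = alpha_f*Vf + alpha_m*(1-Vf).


alpha_2 = alpha_f*Vf + alpha_m*(1-Vf) = 8.7*0.5 + 64.3*0.5 = 36.5 x 10^-6/K

36.5 x 10^-6/K


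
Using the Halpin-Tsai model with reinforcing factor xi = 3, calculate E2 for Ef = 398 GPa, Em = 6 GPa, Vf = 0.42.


eta = (Ef/Em - 1)/(Ef/Em + xi) = (66.3333 - 1)/(66.3333 + 3) = 0.9423
E2 = Em*(1+xi*eta*Vf)/(1-eta*Vf) = 21.72 GPa

21.72 GPa


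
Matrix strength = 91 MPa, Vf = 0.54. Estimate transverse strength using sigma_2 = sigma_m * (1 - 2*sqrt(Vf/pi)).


factor = 1 - 2*sqrt(0.54/pi) = 0.1708
sigma_2 = 91 * 0.1708 = 15.54 MPa

15.54 MPa


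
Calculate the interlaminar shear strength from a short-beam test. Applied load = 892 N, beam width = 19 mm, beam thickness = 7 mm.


ILSS = 3F/(4bh) = 3*892/(4*19*7) = 5.03 MPa

5.03 MPa


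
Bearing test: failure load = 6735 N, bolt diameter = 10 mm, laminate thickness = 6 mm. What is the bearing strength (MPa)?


sigma_br = F/(d*h) = 6735/(10*6) = 112.3 MPa

112.3 MPa


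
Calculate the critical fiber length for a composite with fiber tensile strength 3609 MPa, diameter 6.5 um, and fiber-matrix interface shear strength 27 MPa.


Lc = sigma_f * d / (2 * tau_i) = 3609 * 6.5 / (2 * 27) = 434.4 um

434.4 um


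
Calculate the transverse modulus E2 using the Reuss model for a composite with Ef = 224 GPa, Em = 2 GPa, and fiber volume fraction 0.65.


1/E2 = Vf/Ef + (1-Vf)/Em = 0.65/224 + 0.35/2
E2 = 5.62 GPa

5.62 GPa


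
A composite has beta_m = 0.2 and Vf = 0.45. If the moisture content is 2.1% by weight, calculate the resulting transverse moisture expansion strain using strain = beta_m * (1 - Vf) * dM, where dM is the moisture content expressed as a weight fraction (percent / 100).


dM = 2.1/100 = 0.021
strain = beta_m * (1-Vf) * dM = 0.2 * 0.55 * 0.021 = 0.00231

0.00231


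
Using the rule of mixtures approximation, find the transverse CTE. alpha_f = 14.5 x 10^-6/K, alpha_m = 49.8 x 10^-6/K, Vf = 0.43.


alpha_2 = alpha_f*Vf + alpha_m*(1-Vf) = 14.5*0.43 + 49.8*0.57 = 34.6 x 10^-6/K

34.6 x 10^-6/K


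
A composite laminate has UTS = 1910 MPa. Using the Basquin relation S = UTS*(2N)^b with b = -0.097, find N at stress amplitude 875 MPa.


N = 0.5 * (S/UTS)^(1/b) = 0.5 * (875/1910)^(1/-0.097) = 1563.4224 cycles

1563.4224 cycles


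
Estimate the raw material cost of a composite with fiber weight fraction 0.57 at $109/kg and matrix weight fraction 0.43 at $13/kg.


Cost = cost_f*Wf + cost_m*Wm = 109*0.57 + 13*0.43 = $67.72/kg

$67.72/kg


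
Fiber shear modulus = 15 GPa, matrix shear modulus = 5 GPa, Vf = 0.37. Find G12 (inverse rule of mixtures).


1/G12 = Vf/Gf + (1-Vf)/Gm = 0.37/15 + 0.63/5
G12 = 6.64 GPa

6.64 GPa


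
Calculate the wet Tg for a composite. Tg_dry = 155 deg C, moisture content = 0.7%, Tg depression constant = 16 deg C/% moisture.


Tg_wet = Tg_dry - k*moisture = 155 - 16*0.7 = 143.8 deg C

143.8 deg C


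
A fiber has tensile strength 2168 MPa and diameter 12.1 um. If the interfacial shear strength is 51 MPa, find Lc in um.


Lc = sigma_f * d / (2 * tau_i) = 2168 * 12.1 / (2 * 51) = 257.2 um

257.2 um


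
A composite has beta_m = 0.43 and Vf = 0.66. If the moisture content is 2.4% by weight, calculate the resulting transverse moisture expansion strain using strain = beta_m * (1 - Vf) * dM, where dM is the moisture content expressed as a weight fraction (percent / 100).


dM = 2.4/100 = 0.024
strain = beta_m * (1-Vf) * dM = 0.43 * 0.34 * 0.024 = 0.0035088

0.0035088


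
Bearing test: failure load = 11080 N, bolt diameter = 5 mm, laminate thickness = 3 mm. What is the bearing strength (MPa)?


sigma_br = F/(d*h) = 11080/(5*3) = 738.7 MPa

738.7 MPa


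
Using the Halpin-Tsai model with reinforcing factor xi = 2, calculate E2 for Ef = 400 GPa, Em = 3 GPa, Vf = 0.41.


eta = (Ef/Em - 1)/(Ef/Em + xi) = (133.3333 - 1)/(133.3333 + 2) = 0.9778
E2 = Em*(1+xi*eta*Vf)/(1-eta*Vf) = 9.02 GPa

9.02 GPa
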